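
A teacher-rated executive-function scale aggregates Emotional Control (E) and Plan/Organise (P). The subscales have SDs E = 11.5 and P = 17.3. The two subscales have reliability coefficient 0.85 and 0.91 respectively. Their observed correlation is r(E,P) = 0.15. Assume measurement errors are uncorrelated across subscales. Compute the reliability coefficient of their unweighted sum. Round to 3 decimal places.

Var(E+P) = 11.5² + 17.3² + 2·[11.5·17.3·0.15] = 431.54 + 59.685 = 491.225.
Under uncorrelated errors the observed covariances equal the true-score covariances, so only the own-variance terms attenuate.
True-score variance = [11.5²·0.85 + 17.3²·0.91] + 59.685 = 384.766 + 59.685 = 444.451.
Reliability = 444.451 / 491.225 = 0.905.

0.905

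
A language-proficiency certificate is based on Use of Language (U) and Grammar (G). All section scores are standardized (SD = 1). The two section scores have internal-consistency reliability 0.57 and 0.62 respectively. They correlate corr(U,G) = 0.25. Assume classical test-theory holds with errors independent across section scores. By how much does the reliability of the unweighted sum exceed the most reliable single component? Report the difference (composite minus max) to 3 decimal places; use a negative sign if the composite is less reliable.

0.056

Var(sum) = 2 + 0.5 = 2.5; true-score variance = 1.19 + 0.5 = 1.69; composite reliability = 0.6760.
Max component reliability = 0.6200.
Difference = 0.6760 − 0.6200 = 0.056.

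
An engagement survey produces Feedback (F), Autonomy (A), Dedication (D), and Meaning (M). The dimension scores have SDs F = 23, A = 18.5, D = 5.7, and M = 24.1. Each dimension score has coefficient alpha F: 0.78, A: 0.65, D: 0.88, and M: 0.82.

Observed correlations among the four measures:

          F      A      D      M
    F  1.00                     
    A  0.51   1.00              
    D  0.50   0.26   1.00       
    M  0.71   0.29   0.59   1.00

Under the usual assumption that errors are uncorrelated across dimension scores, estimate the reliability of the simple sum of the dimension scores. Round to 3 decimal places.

0.896

Var(F+A+D+M) = 23² + 18.5² + 5.7² + 24.1² + 2·[23·18.5·0.51 + 23·5.7·0.50 + 23·24.1·0.71 + 18.5·5.7·0.26 + 18.5·24.1·0.29 + 5.7·24.1·0.59] = 1484.55 + 1827.74 = 3312.29.
Because errors are independent across components, Cov(Tᵢ,Tⱼ) = Cov(Xᵢ,Xⱼ); the off-diagonal part of the true-score variance is the same as above.
True-score variance = [23²·0.78 + 18.5²·0.65 + 5.7²·0.88 + 24.1²·0.82] + 1827.74 = 1139.94 + 1827.74 = 2967.68.
Reliability = 2967.68 / 3312.29 = 0.896.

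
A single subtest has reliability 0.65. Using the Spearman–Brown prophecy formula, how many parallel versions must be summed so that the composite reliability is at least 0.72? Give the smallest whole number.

k ≥ ρ*(1−ρ₁)/(ρ₁(1−ρ*)) = 0.72·0.35 / (0.65·0.28) = 1.385.
Smallest integer k = 2.

2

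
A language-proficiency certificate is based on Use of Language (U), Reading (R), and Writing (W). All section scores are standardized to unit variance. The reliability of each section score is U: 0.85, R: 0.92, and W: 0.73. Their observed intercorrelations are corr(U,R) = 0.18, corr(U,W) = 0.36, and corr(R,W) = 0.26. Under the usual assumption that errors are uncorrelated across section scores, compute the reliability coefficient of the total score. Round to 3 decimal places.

Var(U+R+W) = 3 + 2·[0.18 + 0.36 + 0.26] = 3 + 1.6 = 4.6.
Under uncorrelated errors the observed covariances equal the true-score covariances, so only the own-variance terms attenuate.
True-score variance = [0.85 + 0.92 + 0.73] + 1.6 = 2.5 + 1.6 = 4.1.
Reliability = 4.1 / 4.6 = 0.891.

0.891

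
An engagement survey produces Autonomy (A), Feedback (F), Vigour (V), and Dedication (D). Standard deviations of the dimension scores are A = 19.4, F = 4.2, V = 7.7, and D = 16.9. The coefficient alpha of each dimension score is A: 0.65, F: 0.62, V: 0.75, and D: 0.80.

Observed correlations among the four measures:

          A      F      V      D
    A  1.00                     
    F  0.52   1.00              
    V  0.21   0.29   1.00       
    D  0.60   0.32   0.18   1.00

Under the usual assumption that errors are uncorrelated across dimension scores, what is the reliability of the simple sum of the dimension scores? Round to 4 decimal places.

Var(A+F+V+D) = 19.4² + 4.2² + 7.7² + 16.9² + 2·[19.4·4.2·0.52 + 19.4·7.7·0.21 + 19.4·16.9·0.60 + 4.2·7.7·0.29 + 4.2·16.9·0.32 + 7.7·16.9·0.18] = 738.9 + 651.942 = 1390.84.
Because errors are independent across components, Cov(Tᵢ,Tⱼ) = Cov(Xᵢ,Xⱼ); the off-diagonal part of the true-score variance is the same as above.
True-score variance = [19.4²·0.65 + 4.2²·0.62 + 7.7²·0.75 + 16.9²·0.80] + 651.942 = 528.526 + 651.942 = 1180.47.
Reliability = 1180.47 / 1390.84 = 0.8487.

0.8487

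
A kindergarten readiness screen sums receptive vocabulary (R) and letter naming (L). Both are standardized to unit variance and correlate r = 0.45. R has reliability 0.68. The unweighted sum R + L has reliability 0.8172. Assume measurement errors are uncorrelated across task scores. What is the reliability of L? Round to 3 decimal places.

0.790

Var(R+L) = 2 + 2·0.45 = 2.900.
True-score variance = ρ_R + ρ_L + 2·0.45, so 0.8172 = (0.68 + ρ_L + 0.90) / 2.900.
ρ_L = 0.8172·2.900 − 0.68 − 0.90 = 0.790.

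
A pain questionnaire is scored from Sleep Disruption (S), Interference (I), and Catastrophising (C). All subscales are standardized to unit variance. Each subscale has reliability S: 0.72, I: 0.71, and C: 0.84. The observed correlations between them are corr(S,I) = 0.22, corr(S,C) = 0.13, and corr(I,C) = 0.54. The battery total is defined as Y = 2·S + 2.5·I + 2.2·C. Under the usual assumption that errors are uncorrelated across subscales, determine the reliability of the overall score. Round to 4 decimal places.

0.8479

Var(Y) = 2² + 2.5² + 2.2² + 2·[5·0.22 + 4.4·0.13 + 5.5·0.54] = 15.09 + 9.284 = 24.374.
With uncorrelated errors the cross-covariances are all true-score covariance, so they carry over unchanged; only the diagonal terms shrink to ρᵢσᵢ².
True-score variance = [2²·0.72 + 2.5²·0.71 + 2.2²·0.84] + 9.284 = 11.3831 + 9.284 = 20.6671.
Reliability = 20.6671 / 24.374 = 0.8479.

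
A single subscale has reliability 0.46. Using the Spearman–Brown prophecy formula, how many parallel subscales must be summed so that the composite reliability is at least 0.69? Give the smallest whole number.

3

k ≥ ρ*(1−ρ₁)/(ρ₁(1−ρ*)) = 0.69·0.54 / (0.46·0.31) = 2.613.
Smallest integer k = 3.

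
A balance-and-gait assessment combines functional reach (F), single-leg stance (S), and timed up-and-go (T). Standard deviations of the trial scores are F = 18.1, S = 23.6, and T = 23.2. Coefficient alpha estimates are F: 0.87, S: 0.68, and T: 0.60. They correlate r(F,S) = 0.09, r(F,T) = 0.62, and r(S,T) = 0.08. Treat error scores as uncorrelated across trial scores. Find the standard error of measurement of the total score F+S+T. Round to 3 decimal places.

Var(total) = 1422.81 + 685.193 = 2108.
True-score variance = 986.698 + 685.193 = 1671.89, so reliability = 0.7931.
Error variance = 2108 − 1671.89 = 436.112; SEM = √436.112 = 20.883.

20.883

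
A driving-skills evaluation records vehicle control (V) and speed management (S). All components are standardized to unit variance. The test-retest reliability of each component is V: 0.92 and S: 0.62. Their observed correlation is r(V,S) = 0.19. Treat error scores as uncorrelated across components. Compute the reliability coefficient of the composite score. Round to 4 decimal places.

0.8067

Var(V+S) = 2 + 2·[0.19] = 2 + 0.38 = 2.38.
With uncorrelated errors the cross-covariances are all true-score covariance, so they carry over unchanged; only the diagonal terms shrink to ρᵢσᵢ².
True-score variance = [0.92 + 0.62] + 0.38 = 1.54 + 0.38 = 1.92.
Reliability = 1.92 / 2.38 = 0.8067.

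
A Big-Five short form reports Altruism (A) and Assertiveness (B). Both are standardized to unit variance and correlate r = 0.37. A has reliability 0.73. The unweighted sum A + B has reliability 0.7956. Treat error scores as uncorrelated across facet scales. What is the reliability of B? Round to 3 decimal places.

Var(A+B) = 2 + 2·0.37 = 2.740.
True-score variance = ρ_A + ρ_B + 2·0.37, so 0.7956 = (0.73 + ρ_B + 0.74) / 2.740.
ρ_B = 0.7956·2.740 − 0.73 − 0.74 = 0.710.

0.710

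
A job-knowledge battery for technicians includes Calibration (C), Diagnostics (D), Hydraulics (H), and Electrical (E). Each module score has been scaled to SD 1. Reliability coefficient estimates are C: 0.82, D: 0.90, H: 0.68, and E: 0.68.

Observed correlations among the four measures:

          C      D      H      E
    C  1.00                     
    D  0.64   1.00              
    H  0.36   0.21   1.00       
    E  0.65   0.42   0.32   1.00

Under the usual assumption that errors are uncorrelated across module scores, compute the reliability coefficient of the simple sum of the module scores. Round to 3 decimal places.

0.900

Var(C+D+H+E) = 4 + 2·[0.64 + 0.36 + 0.65 + 0.21 + 0.42 + 0.32] = 4 + 5.2 = 9.2.
With uncorrelated errors the cross-covariances are all true-score covariance, so they carry over unchanged; only the diagonal terms shrink to ρᵢσᵢ².
True-score variance = [0.82 + 0.90 + 0.68 + 0.68] + 5.2 = 3.08 + 5.2 = 8.28.
Reliability = 8.28 / 9.2 = 0.900.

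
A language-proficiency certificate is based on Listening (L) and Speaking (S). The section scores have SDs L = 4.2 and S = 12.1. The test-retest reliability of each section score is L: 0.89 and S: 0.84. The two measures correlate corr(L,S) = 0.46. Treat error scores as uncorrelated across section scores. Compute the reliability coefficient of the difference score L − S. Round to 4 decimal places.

Var(L−S) = 4.2² + 12.1² − 2·4.2·12.1·0.46 = 164.05 − 46.7544 = 117.296.
With uncorrelated errors the cross-covariances are all true-score covariance, so they carry over unchanged; only the diagonal terms shrink to ρᵢσᵢ².
True-score variance = [4.2²·0.89 + 12.1²·0.84] − 46.7544 = 138.684 − 46.7544 = 91.9296.
Reliability = 91.9296 / 117.296 = 0.7837.

0.7837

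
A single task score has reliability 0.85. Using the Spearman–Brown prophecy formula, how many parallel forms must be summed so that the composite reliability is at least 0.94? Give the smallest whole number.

3

k ≥ ρ*(1−ρ₁)/(ρ₁(1−ρ*)) = 0.94·0.15 / (0.85·0.06) = 2.765.
Smallest integer k = 3.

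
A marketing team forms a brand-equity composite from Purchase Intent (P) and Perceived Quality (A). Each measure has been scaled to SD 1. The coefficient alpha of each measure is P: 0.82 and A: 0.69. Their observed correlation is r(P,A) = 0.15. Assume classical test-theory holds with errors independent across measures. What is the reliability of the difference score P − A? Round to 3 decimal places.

Var(P−A) = 1 + 1 − 2·0.15 = 2 − 0.3 = 1.7.
Because errors are independent across components, Cov(Tᵢ,Tⱼ) = Cov(Xᵢ,Xⱼ); the off-diagonal part of the true-score variance is the same as above.
True-score variance = [0.82 + 0.69] − 0.3 = 1.51 − 0.3 = 1.21.
Reliability = 1.21 / 1.7 = 0.712.

0.712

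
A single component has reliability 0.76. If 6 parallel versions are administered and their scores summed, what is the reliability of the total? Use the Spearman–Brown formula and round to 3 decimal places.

ρ_k = kρ / (1 + (k−1)ρ) = 6·0.76 / (1 + 5·0.76) = 4.560 / 4.800 = 0.950.

0.950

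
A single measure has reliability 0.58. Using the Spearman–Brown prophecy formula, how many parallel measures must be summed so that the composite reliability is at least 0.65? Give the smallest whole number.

k ≥ ρ*(1−ρ₁)/(ρ₁(1−ρ*)) = 0.65·0.42 / (0.58·0.35) = 1.345.
Smallest integer k = 2.

2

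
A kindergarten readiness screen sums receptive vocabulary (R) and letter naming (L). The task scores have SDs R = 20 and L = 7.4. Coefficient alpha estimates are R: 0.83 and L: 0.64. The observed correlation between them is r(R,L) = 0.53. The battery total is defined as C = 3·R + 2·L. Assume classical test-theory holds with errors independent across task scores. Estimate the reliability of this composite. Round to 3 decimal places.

Var(C) = 3²·20² + 2²·7.4² + 2·[6·20·7.4·0.53] = 3819.04 + 941.28 = 4760.32.
Because errors are independent across components, Cov(Tᵢ,Tⱼ) = Cov(Xᵢ,Xⱼ); the off-diagonal part of the true-score variance is the same as above.
True-score variance = [3²·20²·0.83 + 2²·7.4²·0.64] + 941.28 = 3128.19 + 941.28 = 4069.47.
Reliability = 4069.47 / 4760.32 = 0.855.

0.855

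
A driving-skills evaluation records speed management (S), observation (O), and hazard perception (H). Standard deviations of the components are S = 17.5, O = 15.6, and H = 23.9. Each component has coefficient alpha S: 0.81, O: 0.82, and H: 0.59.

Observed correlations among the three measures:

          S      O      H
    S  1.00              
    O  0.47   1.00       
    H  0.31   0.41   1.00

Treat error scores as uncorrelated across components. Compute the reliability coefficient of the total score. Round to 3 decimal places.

0.827

Var(S+O+H) = 17.5² + 15.6² + 23.9² + 2·[17.5·15.6·0.47 + 17.5·23.9·0.31 + 15.6·23.9·0.41] = 1120.82 + 821.664 = 1942.48.
With uncorrelated errors the cross-covariances are all true-score covariance, so they carry over unchanged; only the diagonal terms shrink to ρᵢσᵢ².
True-score variance = [17.5²·0.81 + 15.6²·0.82 + 23.9²·0.59] + 821.664 = 784.632 + 821.664 = 1606.3.
Reliability = 1606.3 / 1942.48 = 0.827.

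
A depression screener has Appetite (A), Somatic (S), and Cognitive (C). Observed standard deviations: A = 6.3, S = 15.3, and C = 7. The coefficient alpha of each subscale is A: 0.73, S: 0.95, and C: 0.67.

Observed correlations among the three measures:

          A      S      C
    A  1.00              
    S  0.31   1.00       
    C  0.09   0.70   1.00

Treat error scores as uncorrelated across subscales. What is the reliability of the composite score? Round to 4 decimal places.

Var(A+S+C) = 6.3² + 15.3² + 7² + 2·[6.3·15.3·0.31 + 6.3·7·0.09 + 15.3·7·0.70] = 322.78 + 217.64 = 540.42.
Because errors are independent across components, Cov(Tᵢ,Tⱼ) = Cov(Xᵢ,Xⱼ); the off-diagonal part of the true-score variance is the same as above.
True-score variance = [6.3²·0.73 + 15.3²·0.95 + 7²·0.67] + 217.64 = 284.189 + 217.64 = 501.829.
Reliability = 501.829 / 540.42 = 0.9286.

0.9286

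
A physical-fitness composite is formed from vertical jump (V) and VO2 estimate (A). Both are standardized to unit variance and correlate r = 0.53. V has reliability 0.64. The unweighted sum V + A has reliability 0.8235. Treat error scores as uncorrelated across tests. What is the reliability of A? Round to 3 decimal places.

0.820

Var(V+A) = 2 + 2·0.53 = 3.060.
True-score variance = ρ_V + ρ_A + 2·0.53, so 0.8235 = (0.64 + ρ_A + 1.06) / 3.060.
ρ_A = 0.8235·3.060 − 0.64 − 1.06 = 0.820.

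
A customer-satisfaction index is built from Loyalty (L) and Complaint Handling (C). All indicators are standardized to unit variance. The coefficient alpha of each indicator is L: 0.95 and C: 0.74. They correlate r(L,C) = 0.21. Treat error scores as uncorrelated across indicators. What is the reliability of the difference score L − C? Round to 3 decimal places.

Var(L−C) = 1 + 1 − 2·0.21 = 2 − 0.42 = 1.58.
Because errors are independent across components, Cov(Tᵢ,Tⱼ) = Cov(Xᵢ,Xⱼ); the off-diagonal part of the true-score variance is the same as above.
True-score variance = [0.95 + 0.74] − 0.42 = 1.69 − 0.42 = 1.27.
Reliability = 1.27 / 1.58 = 0.804.

0.804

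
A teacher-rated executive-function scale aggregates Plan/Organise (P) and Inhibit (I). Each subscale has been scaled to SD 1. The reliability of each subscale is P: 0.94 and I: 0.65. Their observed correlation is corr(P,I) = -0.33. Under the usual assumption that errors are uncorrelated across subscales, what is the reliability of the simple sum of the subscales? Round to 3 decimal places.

0.694

Var(P+I) = 2 + 2·[(-0.33)] = 2 − 0.66 = 1.34.
With uncorrelated errors the cross-covariances are all true-score covariance, so they carry over unchanged; only the diagonal terms shrink to ρᵢσᵢ².
True-score variance = [0.94 + 0.65] − 0.66 = 1.59 − 0.66 = 0.93.
Reliability = 0.93 / 1.34 = 0.694.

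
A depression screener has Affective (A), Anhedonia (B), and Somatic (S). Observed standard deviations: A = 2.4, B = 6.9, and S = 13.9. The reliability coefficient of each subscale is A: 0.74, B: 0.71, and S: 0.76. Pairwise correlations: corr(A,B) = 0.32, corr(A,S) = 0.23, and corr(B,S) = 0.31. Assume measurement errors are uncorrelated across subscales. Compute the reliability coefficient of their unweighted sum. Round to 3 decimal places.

Var(A+B+S) = 2.4² + 6.9² + 13.9² + 2·[2.4·6.9·0.32 + 2.4·13.9·0.23 + 6.9·13.9·0.31] = 246.58 + 85.4082 = 331.988.
Because errors are independent across components, Cov(Tᵢ,Tⱼ) = Cov(Xᵢ,Xⱼ); the off-diagonal part of the true-score variance is the same as above.
True-score variance = [2.4²·0.74 + 6.9²·0.71 + 13.9²·0.76] + 85.4082 = 184.905 + 85.4082 = 270.313.
Reliability = 270.313 / 331.988 = 0.814.

0.814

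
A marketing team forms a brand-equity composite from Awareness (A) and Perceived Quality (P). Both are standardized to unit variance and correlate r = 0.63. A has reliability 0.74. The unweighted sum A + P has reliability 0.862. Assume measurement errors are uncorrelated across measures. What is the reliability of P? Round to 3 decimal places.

0.810

Var(A+P) = 2 + 2·0.63 = 3.260.
True-score variance = ρ_A + ρ_P + 2·0.63, so 0.862 = (0.74 + ρ_P + 1.26) / 3.260.
ρ_P = 0.862·3.260 − 0.74 − 1.26 = 0.810.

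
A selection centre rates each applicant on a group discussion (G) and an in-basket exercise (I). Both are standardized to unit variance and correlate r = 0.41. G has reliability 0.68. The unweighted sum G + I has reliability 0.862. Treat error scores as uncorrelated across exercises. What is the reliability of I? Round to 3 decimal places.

0.931

Var(G+I) = 2 + 2·0.41 = 2.820.
True-score variance = ρ_G + ρ_I + 2·0.41, so 0.862 = (0.68 + ρ_I + 0.82) / 2.820.
ρ_I = 0.862·2.820 − 0.68 − 0.82 = 0.931.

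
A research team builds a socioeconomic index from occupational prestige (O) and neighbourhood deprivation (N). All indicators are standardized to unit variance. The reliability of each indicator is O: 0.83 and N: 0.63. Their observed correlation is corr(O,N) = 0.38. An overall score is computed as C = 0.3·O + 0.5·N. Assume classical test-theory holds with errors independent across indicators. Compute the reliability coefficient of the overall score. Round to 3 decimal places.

Var(C) = 0.3² + 0.5² + 2·[0.15·0.38] = 0.34 + 0.114 = 0.454.
Under uncorrelated errors the observed covariances equal the true-score covariances, so only the own-variance terms attenuate.
True-score variance = [0.3²·0.83 + 0.5²·0.63] + 0.114 = 0.2322 + 0.114 = 0.3462.
Reliability = 0.3462 / 0.454 = 0.763.

0.763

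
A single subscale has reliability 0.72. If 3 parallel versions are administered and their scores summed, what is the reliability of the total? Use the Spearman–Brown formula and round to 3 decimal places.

ρ_k = kρ / (1 + (k−1)ρ) = 3·0.72 / (1 + 2·0.72) = 2.160 / 2.440 = 0.885.

0.885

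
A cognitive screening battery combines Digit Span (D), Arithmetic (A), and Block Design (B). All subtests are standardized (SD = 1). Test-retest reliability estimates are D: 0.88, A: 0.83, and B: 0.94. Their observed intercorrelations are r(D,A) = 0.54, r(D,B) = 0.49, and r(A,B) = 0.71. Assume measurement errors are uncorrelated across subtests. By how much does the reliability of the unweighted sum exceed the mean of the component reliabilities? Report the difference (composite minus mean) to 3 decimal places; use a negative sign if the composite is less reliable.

Var(sum) = 3 + 3.48 = 6.48; true-score variance = 2.65 + 3.48 = 6.13; composite reliability = 0.9460.
Mean component reliability = 0.8833.
Difference = 0.9460 − 0.8833 = 0.063.

0.063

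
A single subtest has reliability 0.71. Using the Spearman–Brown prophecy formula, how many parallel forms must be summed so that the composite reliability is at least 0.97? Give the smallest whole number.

k ≥ ρ*(1−ρ₁)/(ρ₁(1−ρ*)) = 0.97·0.29 / (0.71·0.03) = 13.207.
Smallest integer k = 14.

14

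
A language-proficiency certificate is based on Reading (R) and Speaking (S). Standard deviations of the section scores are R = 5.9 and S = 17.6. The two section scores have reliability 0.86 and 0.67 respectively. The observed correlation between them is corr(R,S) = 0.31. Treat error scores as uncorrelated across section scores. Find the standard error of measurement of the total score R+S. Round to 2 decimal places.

10.35

Var(total) = 344.57 + 64.3808 = 408.951.
True-score variance = 237.476 + 64.3808 = 301.857, so reliability = 0.7381.
Error variance = 408.951 − 301.857 = 107.094; SEM = √107.094 = 10.35.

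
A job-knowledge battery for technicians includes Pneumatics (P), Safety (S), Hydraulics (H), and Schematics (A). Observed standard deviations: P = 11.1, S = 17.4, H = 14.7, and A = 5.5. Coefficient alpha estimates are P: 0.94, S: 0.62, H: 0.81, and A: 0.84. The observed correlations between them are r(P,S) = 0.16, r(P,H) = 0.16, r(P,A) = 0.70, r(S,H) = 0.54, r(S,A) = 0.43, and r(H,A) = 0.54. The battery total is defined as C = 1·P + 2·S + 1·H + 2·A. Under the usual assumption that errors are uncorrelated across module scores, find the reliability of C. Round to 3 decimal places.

Var(C) = 11.1² + 2²·17.4² + 14.7² + 2²·5.5² + 2·[2·11.1·17.4·0.16 + 11.1·14.7·0.16 + 2·11.1·5.5·0.70 + 2·17.4·14.7·0.54 + 4·17.4·5.5·0.43 + 2·14.7·5.5·0.54] = 1671.34 + 1403.09 = 3074.43.
Under uncorrelated errors the observed covariances equal the true-score covariances, so only the own-variance terms attenuate.
True-score variance = [11.1²·0.94 + 2²·17.4²·0.62 + 14.7²·0.81 + 2²·5.5²·0.84] + 1403.09 = 1143.34 + 1403.09 = 2546.43.
Reliability = 2546.43 / 3074.43 = 0.828.

0.828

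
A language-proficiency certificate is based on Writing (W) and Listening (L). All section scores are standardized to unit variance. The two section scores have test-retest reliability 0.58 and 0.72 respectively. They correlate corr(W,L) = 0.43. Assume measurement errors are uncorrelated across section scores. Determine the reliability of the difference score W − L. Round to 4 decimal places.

Var(W−L) = 1 + 1 − 2·0.43 = 2 − 0.86 = 1.14.
Under uncorrelated errors the observed covariances equal the true-score covariances, so only the own-variance terms attenuate.
True-score variance = [0.58 + 0.72] − 0.86 = 1.3 − 0.86 = 0.44.
Reliability = 0.44 / 1.14 = 0.3860.

0.3860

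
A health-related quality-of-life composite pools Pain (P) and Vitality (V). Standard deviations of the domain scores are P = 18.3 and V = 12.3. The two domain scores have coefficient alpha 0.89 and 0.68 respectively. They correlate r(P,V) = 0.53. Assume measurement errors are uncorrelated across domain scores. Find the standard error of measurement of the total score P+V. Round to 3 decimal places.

9.233

Var(total) = 486.18 + 238.595 = 724.775.
True-score variance = 400.929 + 238.595 = 639.525, so reliability = 0.8824.
Error variance = 724.775 − 639.525 = 85.2507; SEM = √85.2507 = 9.233.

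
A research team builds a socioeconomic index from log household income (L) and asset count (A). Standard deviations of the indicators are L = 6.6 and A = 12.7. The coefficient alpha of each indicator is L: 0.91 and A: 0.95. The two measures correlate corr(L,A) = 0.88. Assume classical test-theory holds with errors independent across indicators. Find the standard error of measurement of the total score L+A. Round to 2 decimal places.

3.46

Var(total) = 204.85 + 147.523 = 352.373.
True-score variance = 192.865 + 147.523 = 340.388, so reliability = 0.9660.
Error variance = 352.373 − 340.388 = 11.9849; SEM = √11.9849 = 3.46.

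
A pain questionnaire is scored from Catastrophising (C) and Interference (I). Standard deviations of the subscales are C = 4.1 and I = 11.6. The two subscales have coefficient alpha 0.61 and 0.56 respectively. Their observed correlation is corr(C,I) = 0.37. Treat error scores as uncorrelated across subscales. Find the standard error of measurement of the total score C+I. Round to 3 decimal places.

8.109

Var(total) = 151.37 + 35.1944 = 186.564.
True-score variance = 85.6077 + 35.1944 = 120.802, so reliability = 0.6475.
Error variance = 186.564 − 120.802 = 65.7623; SEM = √65.7623 = 8.109.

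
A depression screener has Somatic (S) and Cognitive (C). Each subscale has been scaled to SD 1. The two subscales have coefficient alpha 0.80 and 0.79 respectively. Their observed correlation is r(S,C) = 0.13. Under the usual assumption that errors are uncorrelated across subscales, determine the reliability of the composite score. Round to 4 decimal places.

0.8186

Var(S+C) = 2 + 2·[0.13] = 2 + 0.26 = 2.26.
Because errors are independent across components, Cov(Tᵢ,Tⱼ) = Cov(Xᵢ,Xⱼ); the off-diagonal part of the true-score variance is the same as above.
True-score variance = [0.80 + 0.79] + 0.26 = 1.59 + 0.26 = 1.85.
Reliability = 1.85 / 2.26 = 0.8186.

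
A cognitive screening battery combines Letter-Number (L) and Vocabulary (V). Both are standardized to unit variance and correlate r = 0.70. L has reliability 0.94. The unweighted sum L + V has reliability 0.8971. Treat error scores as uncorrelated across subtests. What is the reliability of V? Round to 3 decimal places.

0.710

Var(L+V) = 2 + 2·0.70 = 3.400.
True-score variance = ρ_L + ρ_V + 2·0.70, so 0.8971 = (0.94 + ρ_V + 1.40) / 3.400.
ρ_V = 0.8971·3.400 − 0.94 − 1.40 = 0.710.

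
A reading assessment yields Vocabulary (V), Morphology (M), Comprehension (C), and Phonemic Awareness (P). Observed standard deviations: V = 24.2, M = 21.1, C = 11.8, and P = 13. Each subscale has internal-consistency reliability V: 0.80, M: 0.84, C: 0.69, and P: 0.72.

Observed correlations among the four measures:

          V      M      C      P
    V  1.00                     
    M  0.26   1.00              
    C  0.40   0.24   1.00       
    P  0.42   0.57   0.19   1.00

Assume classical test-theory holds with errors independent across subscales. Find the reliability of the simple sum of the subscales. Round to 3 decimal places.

0.892

Var(V+M+C+P) = 24.2² + 21.1² + 11.8² + 13² + 2·[24.2·21.1·0.26 + 24.2·11.8·0.40 + 24.2·13·0.42 + 21.1·11.8·0.24 + 21.1·13·0.57 + 11.8·13·0.19] = 1339.09 + 1248.74 = 2587.83.
Because errors are independent across components, Cov(Tᵢ,Tⱼ) = Cov(Xᵢ,Xⱼ); the off-diagonal part of the true-score variance is the same as above.
True-score variance = [24.2²·0.80 + 21.1²·0.84 + 11.8²·0.69 + 13²·0.72] + 1248.74 = 1060.24 + 1248.74 = 2308.98.
Reliability = 2308.98 / 2587.83 = 0.892.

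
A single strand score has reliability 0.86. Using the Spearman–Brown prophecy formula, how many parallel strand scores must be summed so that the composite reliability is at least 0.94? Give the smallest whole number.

3

k ≥ ρ*(1−ρ₁)/(ρ₁(1−ρ*)) = 0.94·0.14 / (0.86·0.06) = 2.550.
Smallest integer k = 3.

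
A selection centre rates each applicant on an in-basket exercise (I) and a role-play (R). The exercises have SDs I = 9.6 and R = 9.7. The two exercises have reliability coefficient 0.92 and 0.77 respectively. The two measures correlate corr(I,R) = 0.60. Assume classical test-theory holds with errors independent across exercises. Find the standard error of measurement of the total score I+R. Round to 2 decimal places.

Var(total) = 186.25 + 111.744 = 297.994.
True-score variance = 157.236 + 111.744 = 268.98, so reliability = 0.9026.
Error variance = 297.994 − 268.98 = 29.0135; SEM = √29.0135 = 5.39.

5.39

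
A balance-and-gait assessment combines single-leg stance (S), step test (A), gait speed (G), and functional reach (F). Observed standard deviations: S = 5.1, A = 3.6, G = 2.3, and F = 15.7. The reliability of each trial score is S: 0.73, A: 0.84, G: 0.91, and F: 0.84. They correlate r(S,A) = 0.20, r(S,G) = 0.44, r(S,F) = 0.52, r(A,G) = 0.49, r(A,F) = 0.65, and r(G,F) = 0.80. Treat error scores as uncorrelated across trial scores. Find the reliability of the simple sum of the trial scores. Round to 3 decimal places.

0.908

Var(S+A+G+F) = 5.1² + 3.6² + 2.3² + 15.7² + 2·[5.1·3.6·0.20 + 5.1·2.3·0.44 + 5.1·15.7·0.52 + 3.6·2.3·0.49 + 3.6·15.7·0.65 + 2.3·15.7·0.80] = 290.75 + 240.306 = 531.056.
With uncorrelated errors the cross-covariances are all true-score covariance, so they carry over unchanged; only the diagonal terms shrink to ρᵢσᵢ².
True-score variance = [5.1²·0.73 + 3.6²·0.84 + 2.3²·0.91 + 15.7²·0.84] + 240.306 = 241.739 + 240.306 = 482.045.
Reliability = 482.045 / 531.056 = 0.908.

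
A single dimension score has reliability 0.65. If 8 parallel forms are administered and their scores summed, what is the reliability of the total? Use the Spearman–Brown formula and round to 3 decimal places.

ρ_k = kρ / (1 + (k−1)ρ) = 8·0.65 / (1 + 7·0.65) = 5.200 / 5.550 = 0.937.

0.937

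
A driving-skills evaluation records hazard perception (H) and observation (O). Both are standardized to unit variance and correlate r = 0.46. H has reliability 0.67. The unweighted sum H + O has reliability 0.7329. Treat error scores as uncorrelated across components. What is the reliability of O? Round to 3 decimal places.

0.550

Var(H+O) = 2 + 2·0.46 = 2.920.
True-score variance = ρ_H + ρ_O + 2·0.46, so 0.7329 = (0.67 + ρ_O + 0.92) / 2.920.
ρ_O = 0.7329·2.920 − 0.67 − 0.92 = 0.550.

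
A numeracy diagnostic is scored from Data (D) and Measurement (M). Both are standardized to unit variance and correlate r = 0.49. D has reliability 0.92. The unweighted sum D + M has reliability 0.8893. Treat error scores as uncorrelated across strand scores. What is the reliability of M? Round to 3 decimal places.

0.750

Var(D+M) = 2 + 2·0.49 = 2.980.
True-score variance = ρ_D + ρ_M + 2·0.49, so 0.8893 = (0.92 + ρ_M + 0.98) / 2.980.
ρ_M = 0.8893·2.980 − 0.92 − 0.98 = 0.750.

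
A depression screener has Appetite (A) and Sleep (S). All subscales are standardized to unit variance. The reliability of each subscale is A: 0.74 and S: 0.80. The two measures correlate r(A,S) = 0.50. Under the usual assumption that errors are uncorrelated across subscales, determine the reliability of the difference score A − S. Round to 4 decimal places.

0.5400

Var(A−S) = 1 + 1 − 2·0.50 = 2 − 1 = 1.
Under uncorrelated errors the observed covariances equal the true-score covariances, so only the own-variance terms attenuate.
True-score variance = [0.74 + 0.80] − 1 = 1.54 − 1 = 0.54.
Reliability = 0.54 / 1 = 0.5400.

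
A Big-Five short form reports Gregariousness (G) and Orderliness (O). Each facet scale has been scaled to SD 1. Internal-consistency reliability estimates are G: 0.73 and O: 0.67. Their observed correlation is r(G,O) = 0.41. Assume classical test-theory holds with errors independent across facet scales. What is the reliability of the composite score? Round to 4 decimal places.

0.7872

Var(G+O) = 2 + 2·[0.41] = 2 + 0.82 = 2.82.
Under uncorrelated errors the observed covariances equal the true-score covariances, so only the own-variance terms attenuate.
True-score variance = [0.73 + 0.67] + 0.82 = 1.4 + 0.82 = 2.22.
Reliability = 2.22 / 2.82 = 0.7872.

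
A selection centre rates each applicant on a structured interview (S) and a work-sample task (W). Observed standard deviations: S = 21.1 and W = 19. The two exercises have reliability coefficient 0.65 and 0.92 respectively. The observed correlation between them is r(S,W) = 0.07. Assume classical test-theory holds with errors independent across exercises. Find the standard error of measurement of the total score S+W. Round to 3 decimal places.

13.591

Var(total) = 806.21 + 56.126 = 862.336.
True-score variance = 621.506 + 56.126 = 677.632, so reliability = 0.7858.
Error variance = 862.336 − 677.632 = 184.704; SEM = √184.704 = 13.591.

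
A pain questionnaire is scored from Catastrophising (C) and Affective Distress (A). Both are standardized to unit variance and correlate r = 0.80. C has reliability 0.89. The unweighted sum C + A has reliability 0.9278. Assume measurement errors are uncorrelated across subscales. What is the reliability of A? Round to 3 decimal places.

Var(C+A) = 2 + 2·0.80 = 3.600.
True-score variance = ρ_C + ρ_A + 2·0.80, so 0.9278 = (0.89 + ρ_A + 1.60) / 3.600.
ρ_A = 0.9278·3.600 − 0.89 − 1.60 = 0.850.

0.850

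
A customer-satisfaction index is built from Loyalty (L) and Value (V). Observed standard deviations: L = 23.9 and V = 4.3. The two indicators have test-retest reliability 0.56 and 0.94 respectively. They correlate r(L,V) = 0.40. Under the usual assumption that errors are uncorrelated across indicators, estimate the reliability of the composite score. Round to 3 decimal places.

0.624

Var(L+V) = 23.9² + 4.3² + 2·[23.9·4.3·0.40] = 589.7 + 82.216 = 671.916.
With uncorrelated errors the cross-covariances are all true-score covariance, so they carry over unchanged; only the diagonal terms shrink to ρᵢσᵢ².
True-score variance = [23.9²·0.56 + 4.3²·0.94] + 82.216 = 337.258 + 82.216 = 419.474.
Reliability = 419.474 / 671.916 = 0.624.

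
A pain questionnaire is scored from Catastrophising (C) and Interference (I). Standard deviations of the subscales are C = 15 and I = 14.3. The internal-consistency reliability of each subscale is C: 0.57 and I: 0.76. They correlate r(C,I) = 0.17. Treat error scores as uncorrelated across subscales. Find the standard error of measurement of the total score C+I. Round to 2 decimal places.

12.08

Var(total) = 429.49 + 72.93 = 502.42.
True-score variance = 283.662 + 72.93 = 356.592, so reliability = 0.7097.
Error variance = 502.42 − 356.592 = 145.828; SEM = √145.828 = 12.08.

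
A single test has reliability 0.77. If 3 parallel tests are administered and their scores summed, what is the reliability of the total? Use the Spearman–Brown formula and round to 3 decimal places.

ρ_k = kρ / (1 + (k−1)ρ) = 3·0.77 / (1 + 2·0.77) = 2.310 / 2.540 = 0.909.

0.909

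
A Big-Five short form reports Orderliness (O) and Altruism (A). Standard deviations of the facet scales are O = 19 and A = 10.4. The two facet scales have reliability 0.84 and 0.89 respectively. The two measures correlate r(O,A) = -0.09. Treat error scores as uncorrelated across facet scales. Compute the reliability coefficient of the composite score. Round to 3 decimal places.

Var(O+A) = 19² + 10.4² + 2·[19·10.4·(-0.09)] = 469.16 − 35.568 = 433.592.
Because errors are independent across components, Cov(Tᵢ,Tⱼ) = Cov(Xᵢ,Xⱼ); the off-diagonal part of the true-score variance is the same as above.
True-score variance = [19²·0.84 + 10.4²·0.89] − 35.568 = 399.502 − 35.568 = 363.934.
Reliability = 363.934 / 433.592 = 0.839.

0.839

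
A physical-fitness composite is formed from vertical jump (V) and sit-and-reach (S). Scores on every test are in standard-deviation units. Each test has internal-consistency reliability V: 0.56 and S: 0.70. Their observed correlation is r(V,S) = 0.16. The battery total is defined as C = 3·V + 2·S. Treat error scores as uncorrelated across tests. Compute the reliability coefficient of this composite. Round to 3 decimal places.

Var(C) = 3² + 2² + 2·[6·0.16] = 13 + 1.92 = 14.92.
With uncorrelated errors the cross-covariances are all true-score covariance, so they carry over unchanged; only the diagonal terms shrink to ρᵢσᵢ².
True-score variance = [3²·0.56 + 2²·0.70] + 1.92 = 7.84 + 1.92 = 9.76.
Reliability = 9.76 / 14.92 = 0.654.

0.654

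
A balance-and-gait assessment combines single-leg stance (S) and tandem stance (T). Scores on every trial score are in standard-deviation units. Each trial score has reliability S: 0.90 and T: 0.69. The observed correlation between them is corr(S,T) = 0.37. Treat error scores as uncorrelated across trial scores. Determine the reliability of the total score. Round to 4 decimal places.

Var(S+T) = 2 + 2·[0.37] = 2 + 0.74 = 2.74.
Under uncorrelated errors the observed covariances equal the true-score covariances, so only the own-variance terms attenuate.
True-score variance = [0.90 + 0.69] + 0.74 = 1.59 + 0.74 = 2.33.
Reliability = 2.33 / 2.74 = 0.8504.

0.8504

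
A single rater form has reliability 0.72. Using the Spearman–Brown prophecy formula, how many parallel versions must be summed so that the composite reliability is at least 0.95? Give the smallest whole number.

k ≥ ρ*(1−ρ₁)/(ρ₁(1−ρ*)) = 0.95·0.28 / (0.72·0.05) = 7.389.
Smallest integer k = 8.

8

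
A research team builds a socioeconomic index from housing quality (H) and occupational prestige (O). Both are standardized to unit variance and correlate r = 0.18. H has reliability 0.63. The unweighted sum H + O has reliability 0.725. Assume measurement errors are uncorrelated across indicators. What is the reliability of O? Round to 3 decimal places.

0.721

Var(H+O) = 2 + 2·0.18 = 2.360.
True-score variance = ρ_H + ρ_O + 2·0.18, so 0.725 = (0.63 + ρ_O + 0.36) / 2.360.
ρ_O = 0.725·2.360 − 0.63 − 0.36 = 0.721.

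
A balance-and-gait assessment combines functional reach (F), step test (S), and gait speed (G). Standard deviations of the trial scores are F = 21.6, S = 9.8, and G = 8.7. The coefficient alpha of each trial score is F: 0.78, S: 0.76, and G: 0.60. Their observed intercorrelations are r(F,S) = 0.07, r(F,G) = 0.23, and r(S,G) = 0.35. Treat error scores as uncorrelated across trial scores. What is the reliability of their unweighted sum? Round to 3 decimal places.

0.808

Var(F+S+G) = 21.6² + 9.8² + 8.7² + 2·[21.6·9.8·0.07 + 21.6·8.7·0.23 + 9.8·8.7·0.35] = 638.29 + 175.76 = 814.05.
Under uncorrelated errors the observed covariances equal the true-score covariances, so only the own-variance terms attenuate.
True-score variance = [21.6²·0.78 + 9.8²·0.76 + 8.7²·0.60] + 175.76 = 482.321 + 175.76 = 658.082.
Reliability = 658.082 / 814.05 = 0.808.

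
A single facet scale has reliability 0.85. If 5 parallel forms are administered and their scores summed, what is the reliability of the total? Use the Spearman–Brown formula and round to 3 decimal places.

0.966

ρ_k = kρ / (1 + (k−1)ρ) = 5·0.85 / (1 + 4·0.85) = 4.250 / 4.400 = 0.966.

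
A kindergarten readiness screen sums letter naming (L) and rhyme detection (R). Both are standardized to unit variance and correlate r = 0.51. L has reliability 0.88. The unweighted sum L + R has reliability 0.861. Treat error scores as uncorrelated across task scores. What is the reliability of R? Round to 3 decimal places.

Var(L+R) = 2 + 2·0.51 = 3.020.
True-score variance = ρ_L + ρ_R + 2·0.51, so 0.861 = (0.88 + ρ_R + 1.02) / 3.020.
ρ_R = 0.861·3.020 − 0.88 − 1.02 = 0.700.

0.700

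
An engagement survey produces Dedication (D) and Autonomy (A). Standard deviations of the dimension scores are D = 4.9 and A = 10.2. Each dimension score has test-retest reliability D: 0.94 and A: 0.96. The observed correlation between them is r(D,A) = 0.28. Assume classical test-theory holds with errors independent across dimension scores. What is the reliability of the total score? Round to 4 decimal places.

0.9641

Var(D+A) = 4.9² + 10.2² + 2·[4.9·10.2·0.28] = 128.05 + 27.9888 = 156.039.
Because errors are independent across components, Cov(Tᵢ,Tⱼ) = Cov(Xᵢ,Xⱼ); the off-diagonal part of the true-score variance is the same as above.
True-score variance = [4.9²·0.94 + 10.2²·0.96] + 27.9888 = 122.448 + 27.9888 = 150.437.
Reliability = 150.437 / 156.039 = 0.9641.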